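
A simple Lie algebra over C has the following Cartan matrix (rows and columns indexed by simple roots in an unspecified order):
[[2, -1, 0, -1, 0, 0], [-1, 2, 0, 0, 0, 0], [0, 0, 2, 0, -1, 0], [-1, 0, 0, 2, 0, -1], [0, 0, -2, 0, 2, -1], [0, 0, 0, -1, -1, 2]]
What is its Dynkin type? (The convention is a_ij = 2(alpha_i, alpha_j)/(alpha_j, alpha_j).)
B_6

The matrix has rank 6 with 2's on the diagonal. Reading the off-diagonal entries as Dynkin edges (a single edge where a_ij = a_ji = -1; a double or triple edge where a_ij * a_ji = 2 or 3), the diagram is a chain of 6 nodes with a double edge at one end; the terminal node there is the unique short simple root (B_6). One simple-root ordering that puts it in standard form is (alpha_2, alpha_1, alpha_4, alpha_6, alpha_5, alpha_3). So the algebra is type B_6, i.e. so(13).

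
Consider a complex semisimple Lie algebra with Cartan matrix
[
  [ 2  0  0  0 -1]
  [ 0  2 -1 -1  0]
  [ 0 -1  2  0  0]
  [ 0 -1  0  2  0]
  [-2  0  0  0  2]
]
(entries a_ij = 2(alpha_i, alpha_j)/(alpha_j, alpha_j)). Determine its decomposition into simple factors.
type A_3 ⊕ type B_2

The diagram associated to this matrix has two connected components: the simple roots {alpha_2, alpha_3, alpha_4} form a chain of 3 nodes with single edges (A_3), and {alpha_1, alpha_5} form a chain of 2 nodes with a double edge at one end; the terminal node there is the unique short simple root (B_2). A semisimple Lie algebra decomposes uniquely as the direct sum of simple ideals, one per connected component of its Dynkin diagram, so g ≅ A_3 ⊕ B_2 (dimension 15 + 10 = 25).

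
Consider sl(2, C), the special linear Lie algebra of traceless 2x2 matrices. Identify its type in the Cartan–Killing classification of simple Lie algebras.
This is sl(2), which has dimension 2^2 - 1 = 3 and rank 2 - 1 = 1 (a Cartan subalgebra is the diagonal traceless matrices). In the classification of classical Lie algebras, the special linear algebra sl(n+1) has type A_n; here n = 1, so the Dynkin diagram is a chain of 1 nodes with single edges (A_1). Hence the type is A_1.

A1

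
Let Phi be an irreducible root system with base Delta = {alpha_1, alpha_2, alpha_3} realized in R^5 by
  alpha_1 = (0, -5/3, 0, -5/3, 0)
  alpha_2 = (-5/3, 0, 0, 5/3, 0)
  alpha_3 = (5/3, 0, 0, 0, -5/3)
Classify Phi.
A_3

Compute the Cartan integers a_ij = 2(alpha_i, alpha_j)/(alpha_j, alpha_j); the resulting 3x3 Cartan matrix is
[[2, -1, 0], [-1, 2, -1], [0, -1, 2]].
All simple roots have the same length, so the diagram is simply laced. The associated Dynkin diagram is a chain of 3 nodes with single edges (A_3), so the type is A_3 (the algebra sl(4)).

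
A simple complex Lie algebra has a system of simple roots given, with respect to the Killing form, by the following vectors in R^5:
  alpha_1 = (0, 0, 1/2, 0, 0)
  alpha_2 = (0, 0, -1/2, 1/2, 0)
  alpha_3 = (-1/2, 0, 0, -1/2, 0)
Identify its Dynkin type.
type B_3

Compute the Cartan integers a_ij = 2(alpha_i, alpha_j)/(alpha_j, alpha_j); the resulting 3x3 Cartan matrix is
[[2, -1, 0], [-2, 2, -1], [0, -1, 2]].
The roots have two lengths (squared-length ratio 2:1); the short ones are alpha_{1}. The associated Dynkin diagram is a chain of 3 nodes with a double edge at one end; the terminal node there is the unique short simple root (B_3), so the type is B_3 (the algebra so(7)).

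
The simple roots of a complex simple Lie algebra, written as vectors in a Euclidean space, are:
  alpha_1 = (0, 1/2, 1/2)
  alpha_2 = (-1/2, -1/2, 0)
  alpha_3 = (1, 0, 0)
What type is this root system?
Compute the Cartan integers a_ij = 2(alpha_i, alpha_j)/(alpha_j, alpha_j); the resulting 3x3 Cartan matrix is
[[2, -1, 0], [-1, 2, -1], [0, -2, 2]].
The roots have two lengths (squared-length ratio 2:1); the short ones are alpha_{1,2}. The associated Dynkin diagram is a chain of 3 nodes with a double edge at one end; the terminal node there is the unique long simple root (C_3), so the type is C_3 (the algebra sp(6)).

C_3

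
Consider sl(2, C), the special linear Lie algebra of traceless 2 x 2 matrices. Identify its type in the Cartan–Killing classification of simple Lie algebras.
A_1

This is sl(2), which has dimension 2^2 - 1 = 3 and rank 2 - 1 = 1 (a Cartan subalgebra is the diagonal traceless matrices). In the classification of classical Lie algebras, the special linear algebra sl(n+1) has type A_n; here n = 1, so the Dynkin diagram is a chain of 1 nodes with single edges (A_1). Hence the type is A_1.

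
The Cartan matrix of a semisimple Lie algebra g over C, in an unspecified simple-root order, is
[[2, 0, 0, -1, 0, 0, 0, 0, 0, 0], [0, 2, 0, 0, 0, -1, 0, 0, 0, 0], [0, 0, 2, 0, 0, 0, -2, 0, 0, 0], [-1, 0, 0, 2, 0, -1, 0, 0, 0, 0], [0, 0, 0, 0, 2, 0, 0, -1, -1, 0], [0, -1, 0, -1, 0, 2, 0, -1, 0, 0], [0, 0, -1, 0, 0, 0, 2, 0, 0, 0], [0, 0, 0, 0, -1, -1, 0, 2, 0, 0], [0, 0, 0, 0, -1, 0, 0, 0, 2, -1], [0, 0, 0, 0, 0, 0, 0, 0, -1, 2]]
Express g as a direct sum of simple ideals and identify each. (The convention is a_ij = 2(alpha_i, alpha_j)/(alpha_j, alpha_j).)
The diagram associated to this matrix has two connected components: the simple roots {alpha_3, alpha_7} form a chain of 2 nodes with a double edge at one end; the terminal node there is the unique short simple root (B_2), and {alpha_1, alpha_2, alpha_4, alpha_5, alpha_6, alpha_8, alpha_9, alpha_10} form a chain of 7 nodes with one extra node attached to the third node from one end (E_8). A semisimple Lie algebra decomposes uniquely as the direct sum of simple ideals, one per connected component of its Dynkin diagram, so g ≅ B_2 ⊕ E_8 (dimension 10 + 248 = 258).

type B_2 + type E_8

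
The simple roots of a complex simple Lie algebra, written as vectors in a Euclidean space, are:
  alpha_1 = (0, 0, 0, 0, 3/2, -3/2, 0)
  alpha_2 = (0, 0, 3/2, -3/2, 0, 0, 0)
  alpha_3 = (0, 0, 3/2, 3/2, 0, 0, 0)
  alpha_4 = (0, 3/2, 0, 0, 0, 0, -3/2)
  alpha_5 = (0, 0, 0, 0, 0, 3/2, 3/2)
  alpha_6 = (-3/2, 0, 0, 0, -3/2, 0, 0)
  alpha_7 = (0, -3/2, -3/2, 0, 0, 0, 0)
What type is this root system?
Compute the Cartan integers a_ij = 2(alpha_i, alpha_j)/(alpha_j, alpha_j); the resulting 7x7 Cartan matrix is
[[2, 0, 0, 0, -1, -1, 0], [0, 2, 0, 0, 0, 0, -1], [0, 0, 2, 0, 0, 0, -1], [0, 0, 0, 2, -1, 0, -1], [-1, 0, 0, -1, 2, 0, 0], [-1, 0, 0, 0, 0, 2, 0], [0, -1, -1, -1, 0, 0, 2]].
All simple roots have the same length, so the diagram is simply laced. The associated Dynkin diagram is a chain of 5 nodes with a fork of two nodes at one end (D_7), so the type is D_7 (the algebra so(14)).

D_7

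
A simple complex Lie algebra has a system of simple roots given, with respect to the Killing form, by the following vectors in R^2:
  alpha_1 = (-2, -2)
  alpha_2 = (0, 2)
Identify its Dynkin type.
B_2

Compute the Cartan integers a_ij = 2(alpha_i, alpha_j)/(alpha_j, alpha_j); the resulting 2x2 Cartan matrix is
[[2, -2], [-1, 2]].
The roots have two lengths (squared-length ratio 2:1); the short ones are alpha_{2}. The associated Dynkin diagram is a chain of 2 nodes with a double edge at one end; the terminal node there is the unique short simple root (B_2), so the type is B_2 (the algebra so(5)).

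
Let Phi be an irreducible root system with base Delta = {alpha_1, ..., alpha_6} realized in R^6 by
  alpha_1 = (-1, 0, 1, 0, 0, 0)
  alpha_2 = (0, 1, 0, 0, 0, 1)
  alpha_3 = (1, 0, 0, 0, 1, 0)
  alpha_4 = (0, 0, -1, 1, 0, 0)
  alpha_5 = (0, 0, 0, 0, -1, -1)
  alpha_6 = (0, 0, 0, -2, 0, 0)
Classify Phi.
C_6

Compute the Cartan integers a_ij = 2(alpha_i, alpha_j)/(alpha_j, alpha_j); the resulting 6x6 Cartan matrix is
[[2, 0, -1, -1, 0, 0], [0, 2, 0, 0, -1, 0], [-1, 0, 2, 0, -1, 0], [-1, 0, 0, 2, 0, -1], [0, -1, -1, 0, 2, 0], [0, 0, 0, -2, 0, 2]].
The roots have two lengths (squared-length ratio 2:1); the short ones are alpha_{1,2,3,4,5}. The associated Dynkin diagram is a chain of 6 nodes with a double edge at one end; the terminal node there is the unique long simple root (C_6), so the type is C_6 (the algebra sp(12)).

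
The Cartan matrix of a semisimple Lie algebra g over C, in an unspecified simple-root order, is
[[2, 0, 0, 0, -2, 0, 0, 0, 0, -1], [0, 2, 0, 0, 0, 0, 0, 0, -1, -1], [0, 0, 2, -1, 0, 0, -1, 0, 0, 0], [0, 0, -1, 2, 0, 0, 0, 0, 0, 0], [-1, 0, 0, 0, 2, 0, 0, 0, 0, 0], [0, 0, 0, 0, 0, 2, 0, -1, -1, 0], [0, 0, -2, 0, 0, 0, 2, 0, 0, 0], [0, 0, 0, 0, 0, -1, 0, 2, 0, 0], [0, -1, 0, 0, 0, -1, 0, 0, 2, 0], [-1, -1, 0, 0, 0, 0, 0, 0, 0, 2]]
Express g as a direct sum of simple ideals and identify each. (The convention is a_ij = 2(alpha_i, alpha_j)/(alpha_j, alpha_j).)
B_7 + C_3

The diagram associated to this matrix has two connected components: the simple roots {alpha_1, alpha_2, alpha_5, alpha_6, alpha_8, alpha_9, alpha_10} form a chain of 7 nodes with a double edge at one end; the terminal node there is the unique short simple root (B_7), and {alpha_3, alpha_4, alpha_7} form a chain of 3 nodes with a double edge at one end; the terminal node there is the unique long simple root (C_3). A semisimple Lie algebra decomposes uniquely as the direct sum of simple ideals, one per connected component of its Dynkin diagram, so g ≅ B_7 ⊕ C_3 (dimension 105 + 21 = 126).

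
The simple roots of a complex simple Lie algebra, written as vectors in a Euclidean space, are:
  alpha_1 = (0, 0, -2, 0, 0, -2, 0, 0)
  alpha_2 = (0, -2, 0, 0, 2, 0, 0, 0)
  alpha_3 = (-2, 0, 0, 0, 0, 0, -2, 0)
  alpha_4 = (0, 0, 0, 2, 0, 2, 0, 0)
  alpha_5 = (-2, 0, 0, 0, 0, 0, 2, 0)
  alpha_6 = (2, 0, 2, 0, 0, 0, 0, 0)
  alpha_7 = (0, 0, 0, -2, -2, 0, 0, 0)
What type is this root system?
type D_7

Compute the Cartan integers a_ij = 2(alpha_i, alpha_j)/(alpha_j, alpha_j); the resulting 7x7 Cartan matrix is
[[2, 0, 0, -1, 0, -1, 0], [0, 2, 0, 0, 0, 0, -1], [0, 0, 2, 0, 0, -1, 0], [-1, 0, 0, 2, 0, 0, -1], [0, 0, 0, 0, 2, -1, 0], [-1, 0, -1, 0, -1, 2, 0], [0, -1, 0, -1, 0, 0, 2]].
All simple roots have the same length, so the diagram is simply laced. The associated Dynkin diagram is a chain of 5 nodes with a fork of two nodes at one end (D_7), so the type is D_7 (the algebra so(14)).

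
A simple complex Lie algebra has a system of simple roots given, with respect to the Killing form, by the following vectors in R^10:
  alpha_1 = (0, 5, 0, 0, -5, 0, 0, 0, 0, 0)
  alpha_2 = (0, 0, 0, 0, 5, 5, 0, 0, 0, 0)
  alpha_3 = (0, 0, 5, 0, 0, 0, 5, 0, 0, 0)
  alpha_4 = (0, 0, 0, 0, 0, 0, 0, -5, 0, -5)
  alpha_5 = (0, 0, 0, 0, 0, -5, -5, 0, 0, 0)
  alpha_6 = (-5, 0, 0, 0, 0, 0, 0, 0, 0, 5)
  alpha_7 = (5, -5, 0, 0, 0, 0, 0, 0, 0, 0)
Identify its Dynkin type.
Compute the Cartan integers a_ij = 2(alpha_i, alpha_j)/(alpha_j, alpha_j); the resulting 7x7 Cartan matrix is
[[2, -1, 0, 0, 0, 0, -1], [-1, 2, 0, 0, -1, 0, 0], [0, 0, 2, 0, -1, 0, 0], [0, 0, 0, 2, 0, -1, 0], [0, -1, -1, 0, 2, 0, 0], [0, 0, 0, -1, 0, 2, -1], [-1, 0, 0, 0, 0, -1, 2]].
All simple roots have the same length, so the diagram is simply laced. The associated Dynkin diagram is a chain of 7 nodes with single edges (A_7), so the type is A_7 (the algebra sl(8)).

A_7 (sl(8))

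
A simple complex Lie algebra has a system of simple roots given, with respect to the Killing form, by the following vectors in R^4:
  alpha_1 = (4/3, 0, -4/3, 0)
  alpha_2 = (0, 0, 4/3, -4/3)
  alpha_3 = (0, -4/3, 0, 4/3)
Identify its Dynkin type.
type A_3

Compute the Cartan integers a_ij = 2(alpha_i, alpha_j)/(alpha_j, alpha_j); the resulting 3x3 Cartan matrix is
[[2, -1, 0], [-1, 2, -1], [0, -1, 2]].
All simple roots have the same length, so the diagram is simply laced. The associated Dynkin diagram is a chain of 3 nodes with single edges (A_3), so the type is A_3 (the algebra sl(4)).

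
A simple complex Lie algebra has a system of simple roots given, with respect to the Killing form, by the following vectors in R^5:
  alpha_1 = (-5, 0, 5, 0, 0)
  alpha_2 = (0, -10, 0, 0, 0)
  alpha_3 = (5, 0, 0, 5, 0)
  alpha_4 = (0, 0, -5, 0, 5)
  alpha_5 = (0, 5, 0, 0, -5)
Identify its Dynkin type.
C5

Compute the Cartan integers a_ij = 2(alpha_i, alpha_j)/(alpha_j, alpha_j); the resulting 5x5 Cartan matrix is
[[2, 0, -1, -1, 0], [0, 2, 0, 0, -2], [-1, 0, 2, 0, 0], [-1, 0, 0, 2, -1], [0, -1, 0, -1, 2]].
The roots have two lengths (squared-length ratio 2:1); the short ones are alpha_{1,3,4,5}. The associated Dynkin diagram is a chain of 5 nodes with a double edge at one end; the terminal node there is the unique long simple root (C_5), so the type is C_5 (the algebra sp(10)).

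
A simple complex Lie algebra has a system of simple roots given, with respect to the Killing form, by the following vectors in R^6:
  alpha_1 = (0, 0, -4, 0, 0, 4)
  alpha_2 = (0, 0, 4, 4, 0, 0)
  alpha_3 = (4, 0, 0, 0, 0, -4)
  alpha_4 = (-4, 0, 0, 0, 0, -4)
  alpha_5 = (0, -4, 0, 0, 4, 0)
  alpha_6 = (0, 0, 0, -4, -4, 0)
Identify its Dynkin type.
Compute the Cartan integers a_ij = 2(alpha_i, alpha_j)/(alpha_j, alpha_j); the resulting 6x6 Cartan matrix is
[[2, -1, -1, -1, 0, 0], [-1, 2, 0, 0, 0, -1], [-1, 0, 2, 0, 0, 0], [-1, 0, 0, 2, 0, 0], [0, 0, 0, 0, 2, -1], [0, -1, 0, 0, -1, 2]].
All simple roots have the same length, so the diagram is simply laced. The associated Dynkin diagram is a chain of 4 nodes with a fork of two nodes at one end (D_6), so the type is D_6 (the algebra so(12)).

D_6 (so(12))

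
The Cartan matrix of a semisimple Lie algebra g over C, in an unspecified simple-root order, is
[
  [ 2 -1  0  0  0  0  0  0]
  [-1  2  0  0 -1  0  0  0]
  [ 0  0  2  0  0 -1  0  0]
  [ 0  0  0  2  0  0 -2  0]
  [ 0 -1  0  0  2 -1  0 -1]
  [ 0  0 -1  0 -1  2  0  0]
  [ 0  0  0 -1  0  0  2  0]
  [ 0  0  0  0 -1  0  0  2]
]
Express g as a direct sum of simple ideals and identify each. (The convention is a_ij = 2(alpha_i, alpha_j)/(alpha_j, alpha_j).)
The diagram associated to this matrix has two connected components: the simple roots {alpha_4, alpha_7} form a chain of 2 nodes with a double edge at one end; the terminal node there is the unique short simple root (B_2), and {alpha_1, alpha_2, alpha_3, alpha_5, alpha_6, alpha_8} form a chain of 5 nodes with one extra node attached to the third node from one end (E_6). A semisimple Lie algebra decomposes uniquely as the direct sum of simple ideals, one per connected component of its Dynkin diagram, so g ≅ B_2 ⊕ E_6 (dimension 10 + 78 = 88).

B_2 + E_6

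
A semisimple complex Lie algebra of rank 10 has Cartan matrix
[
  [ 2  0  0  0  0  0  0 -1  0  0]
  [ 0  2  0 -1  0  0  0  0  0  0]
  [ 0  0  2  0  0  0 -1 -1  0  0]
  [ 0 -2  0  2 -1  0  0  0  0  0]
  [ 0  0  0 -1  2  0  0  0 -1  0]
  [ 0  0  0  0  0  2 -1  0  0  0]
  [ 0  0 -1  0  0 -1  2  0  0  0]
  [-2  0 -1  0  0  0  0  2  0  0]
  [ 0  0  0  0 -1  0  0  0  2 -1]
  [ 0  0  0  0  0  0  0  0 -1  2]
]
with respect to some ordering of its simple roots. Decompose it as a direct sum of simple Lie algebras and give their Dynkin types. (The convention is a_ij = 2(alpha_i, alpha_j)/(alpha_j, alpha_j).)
type B_5 ⊕ type B_5

The diagram associated to this matrix has two connected components: the simple roots {alpha_1, alpha_3, alpha_6, alpha_7, alpha_8} form a chain of 5 nodes with a double edge at one end; the terminal node there is the unique short simple root (B_5), and {alpha_2, alpha_4, alpha_5, alpha_9, alpha_10} form a chain of 5 nodes with a double edge at one end; the terminal node there is the unique short simple root (B_5). A semisimple Lie algebra decomposes uniquely as the direct sum of simple ideals, one per connected component of its Dynkin diagram, so g ≅ B_5 ⊕ B_5 (dimension 55 + 55 = 110).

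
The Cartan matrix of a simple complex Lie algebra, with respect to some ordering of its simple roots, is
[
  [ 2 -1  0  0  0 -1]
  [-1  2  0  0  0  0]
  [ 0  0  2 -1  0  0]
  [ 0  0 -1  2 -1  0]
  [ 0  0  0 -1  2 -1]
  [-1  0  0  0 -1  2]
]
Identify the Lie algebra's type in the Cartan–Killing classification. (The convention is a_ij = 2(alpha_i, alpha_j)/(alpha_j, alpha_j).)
The matrix has rank 6 with 2's on the diagonal. Reading the off-diagonal entries as Dynkin edges (a single edge where a_ij = a_ji = -1; a double or triple edge where a_ij * a_ji = 2 or 3), the diagram is a chain of 6 nodes with single edges (A_6). One simple-root ordering that puts it in standard form is (alpha_3, alpha_4, alpha_5, alpha_6, alpha_1, alpha_2). So the algebra is type A_6, i.e. sl(7).

A_6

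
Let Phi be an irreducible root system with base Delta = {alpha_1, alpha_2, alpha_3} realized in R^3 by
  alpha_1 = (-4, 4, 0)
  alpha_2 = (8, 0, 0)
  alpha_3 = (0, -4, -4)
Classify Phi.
C_3 (sp(6))

Compute the Cartan integers a_ij = 2(alpha_i, alpha_j)/(alpha_j, alpha_j); the resulting 3x3 Cartan matrix is
[[2, -1, -1], [-2, 2, 0], [-1, 0, 2]].
The roots have two lengths (squared-length ratio 2:1); the short ones are alpha_{1,3}. The associated Dynkin diagram is a chain of 3 nodes with a double edge at one end; the terminal node there is the unique long simple root (C_3), so the type is C_3 (the algebra sp(6)).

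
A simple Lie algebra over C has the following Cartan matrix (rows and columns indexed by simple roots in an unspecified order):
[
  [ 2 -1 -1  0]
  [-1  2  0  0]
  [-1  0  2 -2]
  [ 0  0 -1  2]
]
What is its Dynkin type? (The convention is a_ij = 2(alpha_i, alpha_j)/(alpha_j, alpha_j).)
The matrix has rank 4 with 2's on the diagonal. Reading the off-diagonal entries as Dynkin edges (a single edge where a_ij = a_ji = -1; a double or triple edge where a_ij * a_ji = 2 or 3), the diagram is a chain of 4 nodes with a double edge at one end; the terminal node there is the unique short simple root (B_4). One simple-root ordering that puts it in standard form is (alpha_2, alpha_1, alpha_3, alpha_4). So the algebra is type B_4, i.e. so(9).

B_4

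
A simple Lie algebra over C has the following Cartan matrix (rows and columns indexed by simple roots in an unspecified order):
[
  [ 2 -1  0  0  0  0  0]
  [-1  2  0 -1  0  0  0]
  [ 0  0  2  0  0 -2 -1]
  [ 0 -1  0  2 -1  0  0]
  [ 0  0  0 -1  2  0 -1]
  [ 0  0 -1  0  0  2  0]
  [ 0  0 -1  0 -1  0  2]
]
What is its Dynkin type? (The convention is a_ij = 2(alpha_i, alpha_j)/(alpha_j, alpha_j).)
B_7

The matrix has rank 7 with 2's on the diagonal. Reading the off-diagonal entries as Dynkin edges (a single edge where a_ij = a_ji = -1; a double or triple edge where a_ij * a_ji = 2 or 3), the diagram is a chain of 7 nodes with a double edge at one end; the terminal node there is the unique short simple root (B_7). One simple-root ordering that puts it in standard form is (alpha_1, alpha_2, alpha_4, alpha_5, alpha_7, alpha_3, alpha_6). So the algebra is type B_7, i.e. so(15).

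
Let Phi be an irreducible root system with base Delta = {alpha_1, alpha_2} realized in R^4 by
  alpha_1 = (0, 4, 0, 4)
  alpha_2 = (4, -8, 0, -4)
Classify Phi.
Compute the Cartan integers a_ij = 2(alpha_i, alpha_j)/(alpha_j, alpha_j); the resulting 2x2 Cartan matrix is
[[2, -1], [-3, 2]].
The roots have two lengths (squared-length ratio 3:1); the short ones are alpha_{1}. The associated Dynkin diagram is two nodes joined by a triple edge (G_2), so the type is G_2.

G_2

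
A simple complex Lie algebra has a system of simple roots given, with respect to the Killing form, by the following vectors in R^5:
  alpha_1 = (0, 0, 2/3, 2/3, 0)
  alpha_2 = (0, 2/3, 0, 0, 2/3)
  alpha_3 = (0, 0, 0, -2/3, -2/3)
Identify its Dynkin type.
A3

Compute the Cartan integers a_ij = 2(alpha_i, alpha_j)/(alpha_j, alpha_j); the resulting 3x3 Cartan matrix is
[[2, 0, -1], [0, 2, -1], [-1, -1, 2]].
All simple roots have the same length, so the diagram is simply laced. The associated Dynkin diagram is a chain of 3 nodes with single edges (A_3), so the type is A_3 (the algebra sl(4)).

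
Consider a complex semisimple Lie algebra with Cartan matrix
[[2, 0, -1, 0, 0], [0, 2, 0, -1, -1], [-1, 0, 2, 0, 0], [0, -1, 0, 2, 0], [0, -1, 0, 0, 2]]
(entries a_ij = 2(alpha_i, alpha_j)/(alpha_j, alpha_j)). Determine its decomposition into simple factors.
The diagram associated to this matrix has two connected components: the simple roots {alpha_1, alpha_3} form a chain of 2 nodes with single edges (A_2), and {alpha_2, alpha_4, alpha_5} form a chain of 3 nodes with single edges (A_3). A semisimple Lie algebra decomposes uniquely as the direct sum of simple ideals, one per connected component of its Dynkin diagram, so g ≅ A_2 ⊕ A_3 (dimension 8 + 15 = 23).

type A_2 ⊕ type A_3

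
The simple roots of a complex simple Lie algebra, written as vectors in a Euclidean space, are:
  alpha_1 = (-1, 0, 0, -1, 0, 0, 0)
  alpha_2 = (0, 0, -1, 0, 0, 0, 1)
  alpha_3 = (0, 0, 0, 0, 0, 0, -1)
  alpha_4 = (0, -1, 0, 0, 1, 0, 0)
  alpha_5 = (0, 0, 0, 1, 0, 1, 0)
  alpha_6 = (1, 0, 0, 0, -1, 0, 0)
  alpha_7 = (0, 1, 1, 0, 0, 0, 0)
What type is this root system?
B_7 (so(15))

Compute the Cartan integers a_ij = 2(alpha_i, alpha_j)/(alpha_j, alpha_j); the resulting 7x7 Cartan matrix is
[[2, 0, 0, 0, -1, -1, 0], [0, 2, -2, 0, 0, 0, -1], [0, -1, 2, 0, 0, 0, 0], [0, 0, 0, 2, 0, -1, -1], [-1, 0, 0, 0, 2, 0, 0], [-1, 0, 0, -1, 0, 2, 0], [0, -1, 0, -1, 0, 0, 2]].
The roots have two lengths (squared-length ratio 2:1); the short ones are alpha_{3}. The associated Dynkin diagram is a chain of 7 nodes with a double edge at one end; the terminal node there is the unique short simple root (B_7), so the type is B_7 (the algebra so(15)).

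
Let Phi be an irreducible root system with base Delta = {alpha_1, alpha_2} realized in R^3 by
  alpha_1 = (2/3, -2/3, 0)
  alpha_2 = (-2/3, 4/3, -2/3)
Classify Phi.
Compute the Cartan integers a_ij = 2(alpha_i, alpha_j)/(alpha_j, alpha_j); the resulting 2x2 Cartan matrix is
[[2, -1], [-3, 2]].
The roots have two lengths (squared-length ratio 3:1); the short ones are alpha_{1}. The associated Dynkin diagram is two nodes joined by a triple edge (G_2), so the type is G_2.

G2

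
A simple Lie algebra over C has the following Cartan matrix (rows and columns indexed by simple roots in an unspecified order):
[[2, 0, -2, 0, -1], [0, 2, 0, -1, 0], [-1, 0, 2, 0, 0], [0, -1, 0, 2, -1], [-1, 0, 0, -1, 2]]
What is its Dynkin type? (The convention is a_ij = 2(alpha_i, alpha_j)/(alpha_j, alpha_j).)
type B_5

The matrix has rank 5 with 2's on the diagonal. Reading the off-diagonal entries as Dynkin edges (a single edge where a_ij = a_ji = -1; a double or triple edge where a_ij * a_ji = 2 or 3), the diagram is a chain of 5 nodes with a double edge at one end; the terminal node there is the unique short simple root (B_5). One simple-root ordering that puts it in standard form is (alpha_2, alpha_4, alpha_5, alpha_1, alpha_3). So the algebra is type B_5, i.e. so(11).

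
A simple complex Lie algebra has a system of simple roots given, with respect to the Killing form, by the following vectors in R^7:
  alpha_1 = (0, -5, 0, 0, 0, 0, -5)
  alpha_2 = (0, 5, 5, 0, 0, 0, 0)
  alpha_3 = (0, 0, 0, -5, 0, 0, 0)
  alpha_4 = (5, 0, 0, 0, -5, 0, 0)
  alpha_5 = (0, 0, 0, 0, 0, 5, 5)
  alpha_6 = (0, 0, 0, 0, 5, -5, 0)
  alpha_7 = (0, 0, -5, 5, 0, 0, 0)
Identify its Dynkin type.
B_7 (so(15))

Compute the Cartan integers a_ij = 2(alpha_i, alpha_j)/(alpha_j, alpha_j); the resulting 7x7 Cartan matrix is
[[2, -1, 0, 0, -1, 0, 0], [-1, 2, 0, 0, 0, 0, -1], [0, 0, 2, 0, 0, 0, -1], [0, 0, 0, 2, 0, -1, 0], [-1, 0, 0, 0, 2, -1, 0], [0, 0, 0, -1, -1, 2, 0], [0, -1, -2, 0, 0, 0, 2]].
The roots have two lengths (squared-length ratio 2:1); the short ones are alpha_{3}. The associated Dynkin diagram is a chain of 7 nodes with a double edge at one end; the terminal node there is the unique short simple root (B_7), so the type is B_7 (the algebra so(15)).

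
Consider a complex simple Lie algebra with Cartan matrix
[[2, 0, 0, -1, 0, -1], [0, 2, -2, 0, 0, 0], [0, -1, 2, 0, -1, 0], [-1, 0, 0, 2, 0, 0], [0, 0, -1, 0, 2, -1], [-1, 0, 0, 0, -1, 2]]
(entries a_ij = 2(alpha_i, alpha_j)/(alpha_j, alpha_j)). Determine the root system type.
The matrix has rank 6 with 2's on the diagonal. Reading the off-diagonal entries as Dynkin edges (a single edge where a_ij = a_ji = -1; a double or triple edge where a_ij * a_ji = 2 or 3), the diagram is a chain of 6 nodes with a double edge at one end; the terminal node there is the unique long simple root (C_6). One simple-root ordering that puts it in standard form is (alpha_4, alpha_1, alpha_6, alpha_5, alpha_3, alpha_2). So the algebra is type C_6, i.e. sp(12).

C6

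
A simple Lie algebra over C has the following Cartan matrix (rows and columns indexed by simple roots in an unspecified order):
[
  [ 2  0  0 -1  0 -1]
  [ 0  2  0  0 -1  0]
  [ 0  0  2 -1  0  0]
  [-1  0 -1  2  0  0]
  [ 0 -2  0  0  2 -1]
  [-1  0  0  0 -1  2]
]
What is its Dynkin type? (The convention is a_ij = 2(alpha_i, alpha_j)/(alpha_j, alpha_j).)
The matrix has rank 6 with 2's on the diagonal. Reading the off-diagonal entries as Dynkin edges (a single edge where a_ij = a_ji = -1; a double or triple edge where a_ij * a_ji = 2 or 3), the diagram is a chain of 6 nodes with a double edge at one end; the terminal node there is the unique short simple root (B_6). One simple-root ordering that puts it in standard form is (alpha_3, alpha_4, alpha_1, alpha_6, alpha_5, alpha_2). So the algebra is type B_6, i.e. so(13).

type B_6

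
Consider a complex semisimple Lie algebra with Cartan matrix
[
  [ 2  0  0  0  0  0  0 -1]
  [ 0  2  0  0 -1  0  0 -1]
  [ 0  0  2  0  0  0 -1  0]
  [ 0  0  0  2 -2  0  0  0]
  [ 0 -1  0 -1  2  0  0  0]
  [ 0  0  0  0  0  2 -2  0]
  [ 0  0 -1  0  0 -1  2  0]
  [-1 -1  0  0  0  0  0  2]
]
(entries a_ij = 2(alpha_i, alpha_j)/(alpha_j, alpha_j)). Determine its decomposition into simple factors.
The diagram associated to this matrix has two connected components: the simple roots {alpha_3, alpha_6, alpha_7} form a chain of 3 nodes with a double edge at one end; the terminal node there is the unique long simple root (C_3), and {alpha_1, alpha_2, alpha_4, alpha_5, alpha_8} form a chain of 5 nodes with a double edge at one end; the terminal node there is the unique long simple root (C_5). A semisimple Lie algebra decomposes uniquely as the direct sum of simple ideals, one per connected component of its Dynkin diagram, so g ≅ C_3 ⊕ C_5 (dimension 21 + 55 = 76).

C3 ⊕ C5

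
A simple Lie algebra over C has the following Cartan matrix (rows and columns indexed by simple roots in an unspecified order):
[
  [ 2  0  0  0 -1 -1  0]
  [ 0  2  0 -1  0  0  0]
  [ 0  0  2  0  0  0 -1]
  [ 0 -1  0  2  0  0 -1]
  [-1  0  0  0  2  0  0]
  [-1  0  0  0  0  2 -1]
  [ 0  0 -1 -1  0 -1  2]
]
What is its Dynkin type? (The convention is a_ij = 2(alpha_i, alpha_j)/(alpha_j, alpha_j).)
The matrix has rank 7 with 2's on the diagonal. Reading the off-diagonal entries as Dynkin edges (a single edge where a_ij = a_ji = -1; a double or triple edge where a_ij * a_ji = 2 or 3), the diagram is a chain of 6 nodes with one extra node attached to the third node from one end (E_7). One simple-root ordering that puts it in standard form is (alpha_2, alpha_3, alpha_4, alpha_7, alpha_6, alpha_1, alpha_5). So the algebra is type E_7.

E_7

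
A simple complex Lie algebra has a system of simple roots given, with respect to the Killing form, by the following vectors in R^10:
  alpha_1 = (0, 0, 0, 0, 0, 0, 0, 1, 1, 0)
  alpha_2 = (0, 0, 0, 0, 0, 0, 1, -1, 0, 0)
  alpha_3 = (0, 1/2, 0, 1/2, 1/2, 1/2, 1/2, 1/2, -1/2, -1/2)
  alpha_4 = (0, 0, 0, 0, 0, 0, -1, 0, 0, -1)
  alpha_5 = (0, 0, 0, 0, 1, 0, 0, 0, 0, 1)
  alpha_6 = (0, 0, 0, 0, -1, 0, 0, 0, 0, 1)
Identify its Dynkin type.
Compute the Cartan integers a_ij = 2(alpha_i, alpha_j)/(alpha_j, alpha_j); the resulting 6x6 Cartan matrix is
[[2, -1, 0, 0, 0, 0], [-1, 2, 0, -1, 0, 0], [0, 0, 2, 0, 0, -1], [0, -1, 0, 2, -1, -1], [0, 0, 0, -1, 2, 0], [0, 0, -1, -1, 0, 2]].
All simple roots have the same length, so the diagram is simply laced. The associated Dynkin diagram is a chain of 5 nodes with one extra node attached to the third node from one end (E_6), so the type is E_6.

E6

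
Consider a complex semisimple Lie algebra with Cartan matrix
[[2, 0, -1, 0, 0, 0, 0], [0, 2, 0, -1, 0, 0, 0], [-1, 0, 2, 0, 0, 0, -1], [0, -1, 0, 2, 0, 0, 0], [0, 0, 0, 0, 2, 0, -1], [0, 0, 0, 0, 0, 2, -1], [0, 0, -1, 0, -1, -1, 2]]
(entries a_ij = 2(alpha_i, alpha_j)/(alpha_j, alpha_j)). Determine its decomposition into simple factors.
type A_2 ⊕ type D_5

The diagram associated to this matrix has two connected components: the simple roots {alpha_2, alpha_4} form a chain of 2 nodes with single edges (A_2), and {alpha_1, alpha_3, alpha_5, alpha_6, alpha_7} form a chain of 3 nodes with a fork of two nodes at one end (D_5). A semisimple Lie algebra decomposes uniquely as the direct sum of simple ideals, one per connected component of its Dynkin diagram, so g ≅ A_2 ⊕ D_5 (dimension 8 + 45 = 53).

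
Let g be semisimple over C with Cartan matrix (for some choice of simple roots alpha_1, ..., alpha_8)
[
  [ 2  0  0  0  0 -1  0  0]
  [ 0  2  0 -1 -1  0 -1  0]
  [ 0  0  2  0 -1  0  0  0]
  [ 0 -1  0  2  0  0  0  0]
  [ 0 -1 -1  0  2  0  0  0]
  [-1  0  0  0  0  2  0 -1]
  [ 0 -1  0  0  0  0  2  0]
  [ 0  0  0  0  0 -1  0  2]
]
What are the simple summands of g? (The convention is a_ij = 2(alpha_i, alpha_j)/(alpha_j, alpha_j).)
The diagram associated to this matrix has two connected components: the simple roots {alpha_1, alpha_6, alpha_8} form a chain of 3 nodes with single edges (A_3), and {alpha_2, alpha_3, alpha_4, alpha_5, alpha_7} form a chain of 3 nodes with a fork of two nodes at one end (D_5). A semisimple Lie algebra decomposes uniquely as the direct sum of simple ideals, one per connected component of its Dynkin diagram, so g ≅ A_3 ⊕ D_5 (dimension 15 + 45 = 60).

A_3 + D_5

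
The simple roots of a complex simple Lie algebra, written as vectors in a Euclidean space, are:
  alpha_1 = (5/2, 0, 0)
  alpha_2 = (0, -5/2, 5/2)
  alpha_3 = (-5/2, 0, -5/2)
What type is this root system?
type B_3

Compute the Cartan integers a_ij = 2(alpha_i, alpha_j)/(alpha_j, alpha_j); the resulting 3x3 Cartan matrix is
[[2, 0, -1], [0, 2, -1], [-2, -1, 2]].
The roots have two lengths (squared-length ratio 2:1); the short ones are alpha_{1}. The associated Dynkin diagram is a chain of 3 nodes with a double edge at one end; the terminal node there is the unique short simple root (B_3), so the type is B_3 (the algebra so(7)).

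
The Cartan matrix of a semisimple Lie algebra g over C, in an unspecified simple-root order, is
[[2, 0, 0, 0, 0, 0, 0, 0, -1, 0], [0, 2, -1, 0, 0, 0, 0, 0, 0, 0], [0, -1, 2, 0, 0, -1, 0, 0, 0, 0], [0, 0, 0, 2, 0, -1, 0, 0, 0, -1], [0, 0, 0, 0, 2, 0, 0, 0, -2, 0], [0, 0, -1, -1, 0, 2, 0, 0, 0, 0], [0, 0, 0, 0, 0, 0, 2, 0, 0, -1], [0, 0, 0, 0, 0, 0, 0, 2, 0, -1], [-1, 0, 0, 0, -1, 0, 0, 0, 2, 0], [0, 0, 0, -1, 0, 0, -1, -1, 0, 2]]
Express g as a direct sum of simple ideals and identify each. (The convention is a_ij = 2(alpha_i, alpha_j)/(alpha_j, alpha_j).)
C3 ⊕ D7

The diagram associated to this matrix has two connected components: the simple roots {alpha_1, alpha_5, alpha_9} form a chain of 3 nodes with a double edge at one end; the terminal node there is the unique long simple root (C_3), and {alpha_2, alpha_3, alpha_4, alpha_6, alpha_7, alpha_8, alpha_10} form a chain of 5 nodes with a fork of two nodes at one end (D_7). A semisimple Lie algebra decomposes uniquely as the direct sum of simple ideals, one per connected component of its Dynkin diagram, so g ≅ C_3 ⊕ D_7 (dimension 21 + 91 = 112).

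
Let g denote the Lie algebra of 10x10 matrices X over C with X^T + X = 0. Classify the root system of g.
This is so(10) with 10 even, which has dimension 10(10-1)/2 = 45 and rank 10/2 = 5. In the classification of classical Lie algebras, the orthogonal algebra so(2n) in an even number of variables has type D_n; here n = 5, so the Dynkin diagram is a chain of 3 nodes with a fork of two nodes at one end (D_5). Hence the type is D_5.

type D_5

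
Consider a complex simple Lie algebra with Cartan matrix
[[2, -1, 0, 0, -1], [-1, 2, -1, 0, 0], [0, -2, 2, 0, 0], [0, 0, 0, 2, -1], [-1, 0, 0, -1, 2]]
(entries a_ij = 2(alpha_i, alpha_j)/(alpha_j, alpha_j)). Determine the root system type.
The matrix has rank 5 with 2's on the diagonal. Reading the off-diagonal entries as Dynkin edges (a single edge where a_ij = a_ji = -1; a double or triple edge where a_ij * a_ji = 2 or 3), the diagram is a chain of 5 nodes with a double edge at one end; the terminal node there is the unique long simple root (C_5). One simple-root ordering that puts it in standard form is (alpha_4, alpha_5, alpha_1, alpha_2, alpha_3). So the algebra is type C_5, i.e. sp(10).

C_5 (sp(10))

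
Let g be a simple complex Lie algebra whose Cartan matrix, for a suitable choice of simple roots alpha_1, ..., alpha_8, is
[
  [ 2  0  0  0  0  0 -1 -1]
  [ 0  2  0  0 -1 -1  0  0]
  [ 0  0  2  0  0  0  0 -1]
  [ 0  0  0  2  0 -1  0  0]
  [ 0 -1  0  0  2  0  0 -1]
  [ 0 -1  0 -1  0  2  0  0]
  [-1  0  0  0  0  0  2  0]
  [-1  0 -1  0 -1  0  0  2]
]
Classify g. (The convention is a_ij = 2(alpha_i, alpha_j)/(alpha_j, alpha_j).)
E8

The matrix has rank 8 with 2's on the diagonal. Reading the off-diagonal entries as Dynkin edges (a single edge where a_ij = a_ji = -1; a double or triple edge where a_ij * a_ji = 2 or 3), the diagram is a chain of 7 nodes with one extra node attached to the third node from one end (E_8). One simple-root ordering that puts it in standard form is (alpha_7, alpha_3, alpha_1, alpha_8, alpha_5, alpha_2, alpha_6, alpha_4). So the algebra is type E_8.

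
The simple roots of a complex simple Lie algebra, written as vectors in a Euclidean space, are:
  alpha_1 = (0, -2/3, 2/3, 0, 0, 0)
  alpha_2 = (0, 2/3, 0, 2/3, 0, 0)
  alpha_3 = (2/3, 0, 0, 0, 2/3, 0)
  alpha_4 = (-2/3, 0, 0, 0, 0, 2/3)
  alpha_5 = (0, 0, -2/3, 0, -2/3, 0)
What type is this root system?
A_5

Compute the Cartan integers a_ij = 2(alpha_i, alpha_j)/(alpha_j, alpha_j); the resulting 5x5 Cartan matrix is
[[2, -1, 0, 0, -1], [-1, 2, 0, 0, 0], [0, 0, 2, -1, -1], [0, 0, -1, 2, 0], [-1, 0, -1, 0, 2]].
All simple roots have the same length, so the diagram is simply laced. The associated Dynkin diagram is a chain of 5 nodes with single edges (A_5), so the type is A_5 (the algebra sl(6)).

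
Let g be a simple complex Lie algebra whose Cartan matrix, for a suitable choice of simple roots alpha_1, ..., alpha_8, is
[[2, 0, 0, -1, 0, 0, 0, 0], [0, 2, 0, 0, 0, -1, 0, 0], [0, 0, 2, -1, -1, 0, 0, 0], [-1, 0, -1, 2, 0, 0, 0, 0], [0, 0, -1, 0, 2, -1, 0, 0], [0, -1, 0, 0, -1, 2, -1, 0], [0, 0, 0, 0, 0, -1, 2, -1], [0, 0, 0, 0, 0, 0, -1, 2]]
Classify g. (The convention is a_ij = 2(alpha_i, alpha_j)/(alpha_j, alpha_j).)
The matrix has rank 8 with 2's on the diagonal. Reading the off-diagonal entries as Dynkin edges (a single edge where a_ij = a_ji = -1; a double or triple edge where a_ij * a_ji = 2 or 3), the diagram is a chain of 7 nodes with one extra node attached to the third node from one end (E_8). One simple-root ordering that puts it in standard form is (alpha_8, alpha_2, alpha_7, alpha_6, alpha_5, alpha_3, alpha_4, alpha_1). So the algebra is type E_8.

E_8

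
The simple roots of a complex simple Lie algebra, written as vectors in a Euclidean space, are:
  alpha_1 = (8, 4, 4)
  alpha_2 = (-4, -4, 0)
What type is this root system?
Compute the Cartan integers a_ij = 2(alpha_i, alpha_j)/(alpha_j, alpha_j); the resulting 2x2 Cartan matrix is
[[2, -3], [-1, 2]].
The roots have two lengths (squared-length ratio 3:1); the short ones are alpha_{2}. The associated Dynkin diagram is two nodes joined by a triple edge (G_2), so the type is G_2.

G_2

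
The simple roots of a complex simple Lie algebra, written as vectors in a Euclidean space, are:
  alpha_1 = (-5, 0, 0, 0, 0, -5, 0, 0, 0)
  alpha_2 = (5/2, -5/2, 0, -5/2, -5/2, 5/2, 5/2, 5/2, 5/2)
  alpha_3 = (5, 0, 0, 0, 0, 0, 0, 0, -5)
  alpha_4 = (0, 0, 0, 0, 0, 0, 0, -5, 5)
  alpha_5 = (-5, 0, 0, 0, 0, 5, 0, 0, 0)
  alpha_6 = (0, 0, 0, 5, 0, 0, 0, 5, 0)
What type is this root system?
type E_6

Compute the Cartan integers a_ij = 2(alpha_i, alpha_j)/(alpha_j, alpha_j); the resulting 6x6 Cartan matrix is
[[2, -1, -1, 0, 0, 0], [-1, 2, 0, 0, 0, 0], [-1, 0, 2, -1, -1, 0], [0, 0, -1, 2, 0, -1], [0, 0, -1, 0, 2, 0], [0, 0, 0, -1, 0, 2]].
All simple roots have the same length, so the diagram is simply laced. The associated Dynkin diagram is a chain of 5 nodes with one extra node attached to the third node from one end (E_6), so the type is E_6.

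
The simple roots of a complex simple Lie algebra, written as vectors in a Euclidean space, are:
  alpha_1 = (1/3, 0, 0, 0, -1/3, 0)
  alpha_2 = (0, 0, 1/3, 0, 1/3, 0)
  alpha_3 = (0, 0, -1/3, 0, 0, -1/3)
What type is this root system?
Compute the Cartan integers a_ij = 2(alpha_i, alpha_j)/(alpha_j, alpha_j); the resulting 3x3 Cartan matrix is
[[2, -1, 0], [-1, 2, -1], [0, -1, 2]].
All simple roots have the same length, so the diagram is simply laced. The associated Dynkin diagram is a chain of 3 nodes with single edges (A_3), so the type is A_3 (the algebra sl(4)).

type A_3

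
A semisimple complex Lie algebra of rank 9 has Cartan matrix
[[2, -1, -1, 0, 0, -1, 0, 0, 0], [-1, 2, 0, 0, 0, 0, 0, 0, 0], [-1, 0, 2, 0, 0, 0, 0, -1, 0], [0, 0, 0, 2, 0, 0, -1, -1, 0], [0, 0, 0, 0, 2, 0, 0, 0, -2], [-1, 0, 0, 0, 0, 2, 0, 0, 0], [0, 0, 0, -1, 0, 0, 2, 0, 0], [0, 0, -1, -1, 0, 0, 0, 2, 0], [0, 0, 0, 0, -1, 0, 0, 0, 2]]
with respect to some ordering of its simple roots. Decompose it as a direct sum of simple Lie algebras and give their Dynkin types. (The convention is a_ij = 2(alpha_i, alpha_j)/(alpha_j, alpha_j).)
B2 ⊕ D7

The diagram associated to this matrix has two connected components: the simple roots {alpha_5, alpha_9} form a chain of 2 nodes with a double edge at one end; the terminal node there is the unique short simple root (B_2), and {alpha_1, alpha_2, alpha_3, alpha_4, alpha_6, alpha_7, alpha_8} form a chain of 5 nodes with a fork of two nodes at one end (D_7). A semisimple Lie algebra decomposes uniquely as the direct sum of simple ideals, one per connected component of its Dynkin diagram, so g ≅ B_2 ⊕ D_7 (dimension 10 + 91 = 101).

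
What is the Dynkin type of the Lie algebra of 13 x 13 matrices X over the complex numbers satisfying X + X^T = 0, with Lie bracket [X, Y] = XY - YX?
type B_6

This is so(13) with 13 odd, which has dimension 13(13-1)/2 = 78 and rank (13-1)/2 = 6. In the classification of classical Lie algebras, the orthogonal algebra so(2n+1) in an odd number of variables has type B_n; here n = 6, so the Dynkin diagram is a chain of 6 nodes with a double edge at one end; the terminal node there is the unique short simple root (B_6). Hence the type is B_6.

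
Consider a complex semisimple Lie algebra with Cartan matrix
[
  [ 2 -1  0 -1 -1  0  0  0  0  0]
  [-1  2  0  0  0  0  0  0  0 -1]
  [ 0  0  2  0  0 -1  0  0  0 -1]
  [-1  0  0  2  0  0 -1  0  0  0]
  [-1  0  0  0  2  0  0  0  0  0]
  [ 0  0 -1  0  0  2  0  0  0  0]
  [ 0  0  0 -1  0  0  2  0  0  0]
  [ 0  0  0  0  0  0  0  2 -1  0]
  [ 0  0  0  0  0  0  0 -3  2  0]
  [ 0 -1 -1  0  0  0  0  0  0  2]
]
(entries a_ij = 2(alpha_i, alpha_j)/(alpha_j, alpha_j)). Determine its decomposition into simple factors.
The diagram associated to this matrix has two connected components: the simple roots {alpha_1, alpha_2, alpha_3, alpha_4, alpha_5, alpha_6, alpha_7, alpha_10} form a chain of 7 nodes with one extra node attached to the third node from one end (E_8), and {alpha_8, alpha_9} form two nodes joined by a triple edge (G_2). A semisimple Lie algebra decomposes uniquely as the direct sum of simple ideals, one per connected component of its Dynkin diagram, so g ≅ E_8 ⊕ G_2 (dimension 248 + 14 = 262).

E_8 ⊕ G_2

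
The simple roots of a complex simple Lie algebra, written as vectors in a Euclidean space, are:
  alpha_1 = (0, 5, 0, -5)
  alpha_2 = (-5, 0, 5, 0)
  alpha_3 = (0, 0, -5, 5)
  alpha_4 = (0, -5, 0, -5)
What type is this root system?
D_4 (so(8))

Compute the Cartan integers a_ij = 2(alpha_i, alpha_j)/(alpha_j, alpha_j); the resulting 4x4 Cartan matrix is
[[2, 0, -1, 0], [0, 2, -1, 0], [-1, -1, 2, -1], [0, 0, -1, 2]].
All simple roots have the same length, so the diagram is simply laced. The associated Dynkin diagram is a chain of 2 nodes with a fork of two nodes at one end (D_4), so the type is D_4 (the algebra so(8)).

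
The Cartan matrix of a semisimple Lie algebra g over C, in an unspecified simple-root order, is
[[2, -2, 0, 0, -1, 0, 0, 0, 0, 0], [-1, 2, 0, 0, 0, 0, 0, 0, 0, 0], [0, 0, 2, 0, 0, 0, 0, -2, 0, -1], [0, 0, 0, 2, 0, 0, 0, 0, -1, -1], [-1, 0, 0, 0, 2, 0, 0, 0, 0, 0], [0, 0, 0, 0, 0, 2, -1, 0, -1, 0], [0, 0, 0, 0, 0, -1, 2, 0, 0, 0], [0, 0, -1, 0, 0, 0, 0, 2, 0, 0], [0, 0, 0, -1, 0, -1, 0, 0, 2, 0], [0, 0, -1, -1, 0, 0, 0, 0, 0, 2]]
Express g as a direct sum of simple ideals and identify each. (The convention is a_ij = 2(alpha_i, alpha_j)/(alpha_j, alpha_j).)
The diagram associated to this matrix has two connected components: the simple roots {alpha_1, alpha_2, alpha_5} form a chain of 3 nodes with a double edge at one end; the terminal node there is the unique short simple root (B_3), and {alpha_3, alpha_4, alpha_6, alpha_7, alpha_8, alpha_9, alpha_10} form a chain of 7 nodes with a double edge at one end; the terminal node there is the unique short simple root (B_7). A semisimple Lie algebra decomposes uniquely as the direct sum of simple ideals, one per connected component of its Dynkin diagram, so g ≅ B_3 ⊕ B_7 (dimension 21 + 105 = 126).

B3 ⊕ B7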